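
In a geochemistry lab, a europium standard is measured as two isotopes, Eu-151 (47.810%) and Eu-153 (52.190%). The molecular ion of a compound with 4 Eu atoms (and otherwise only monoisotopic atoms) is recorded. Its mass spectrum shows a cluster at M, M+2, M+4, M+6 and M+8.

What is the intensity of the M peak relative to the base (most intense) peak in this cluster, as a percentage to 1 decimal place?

Binomial terms of (0.47810 + 0.52190)^4: M 0.0522, M+2 0.2281, M+4 0.3736, M+6 0.2719, M+8 0.0742 → M+4 is the base peak.
P(M+4) = C(4,2) × 0.47810^2 × 0.52190^2 = 6 × 0.22857961 × 0.27237961 = 0.373563 (base)
P(M) = C(4,0) × 0.47810^4 × 0.52190^0 = 1 × 0.05224864 × 1.0000 = 0.052249
Relative intensity = 0.052249 / 0.373563 × 100 = 14.0

14.0%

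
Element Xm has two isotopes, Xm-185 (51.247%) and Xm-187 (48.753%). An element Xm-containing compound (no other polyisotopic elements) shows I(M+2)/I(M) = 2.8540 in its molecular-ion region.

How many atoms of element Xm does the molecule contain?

With n Xm atoms, P(M+2)/P(M) = C(n,1)·p^(n−1)q / p^n = n·q/p = n · 0.48753/0.51247.
n = 2.8540 × 0.51247/0.48753 = 3.00 ≈ 3

3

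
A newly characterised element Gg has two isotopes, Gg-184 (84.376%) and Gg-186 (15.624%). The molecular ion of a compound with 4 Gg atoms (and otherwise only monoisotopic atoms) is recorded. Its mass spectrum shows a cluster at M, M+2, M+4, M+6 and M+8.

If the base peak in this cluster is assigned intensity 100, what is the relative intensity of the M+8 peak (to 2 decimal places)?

(0.84376 + 0.15624)^4 gives M 0.5068, M+2 0.3754, M+4 0.1043, M+6 0.0129, M+8 0.0006; the largest is M.
P(M) = C(4,0) × 0.84376^4 × 0.15624^0 = 1 × 0.50684566 × 1.0000 = 0.506846 (base)
P(M+8) = C(4,4) × 0.84376^0 × 0.15624^4 = 1 × 1.0000 × 0.00059589 = 0.000596
Relative intensity = 0.000596 / 0.506846 × 100 = 0.12

0.12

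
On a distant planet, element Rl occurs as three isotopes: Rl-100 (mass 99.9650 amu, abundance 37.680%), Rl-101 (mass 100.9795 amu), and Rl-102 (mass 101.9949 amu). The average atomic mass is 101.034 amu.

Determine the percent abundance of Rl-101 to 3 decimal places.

19.306%

Let x and y be the fractions of Rl-101 and Rl-102. Then x + y = 1 − 0.37680 = 0.62320 and 100.9795x + 101.9949y = 101.034 − 0.37680×99.9650 = 63.367188.
Substituting: 100.9795x + 101.9949(0.62320 − x) = 63.367188
(100.9795 − 101.9949)x = -0.19603368  ⇒  x = 0.19306, y = 0.43014
Rl-101: 19.306%, Rl-102: 43.014%.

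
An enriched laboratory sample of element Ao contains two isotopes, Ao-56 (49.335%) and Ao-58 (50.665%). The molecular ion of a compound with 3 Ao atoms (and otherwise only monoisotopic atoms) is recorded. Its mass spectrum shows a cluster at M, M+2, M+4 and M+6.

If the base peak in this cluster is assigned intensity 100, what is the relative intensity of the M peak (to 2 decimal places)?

31.61

(0.49335 + 0.50665)^3 gives M 0.1201, M+2 0.3699, M+4 0.3799, M+6 0.1301; the largest is M+4.
P(M+4) = C(3,2) × 0.49335^1 × 0.50665^2 = 3 × 0.49335 × 0.25669422 = 0.379920 (base)
P(M) = C(3,0) × 0.49335^3 × 0.50665^0 = 1 × 0.12007854 × 1.0000 = 0.120079
Relative intensity = 0.120079 / 0.379920 × 100 = 31.61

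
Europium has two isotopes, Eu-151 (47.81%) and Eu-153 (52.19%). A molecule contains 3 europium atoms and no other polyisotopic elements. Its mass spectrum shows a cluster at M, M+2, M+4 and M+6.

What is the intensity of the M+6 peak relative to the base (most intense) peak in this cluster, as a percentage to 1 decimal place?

36.4%

Term probabilities: M 0.1093, M+2 0.3579, M+4 0.3907, M+6 0.1422. Base peak = M+4.
P(M+4) = C(3,2) × 0.4781^1 × 0.5219^2 = 3 × 0.4781 × 0.27237961 = 0.390674 (base)
P(M+6) = C(3,3) × 0.4781^0 × 0.5219^3 = 1 × 1.0000 × 0.14215492 = 0.142155
Relative intensity = 0.142155 / 0.390674 × 100 = 36.4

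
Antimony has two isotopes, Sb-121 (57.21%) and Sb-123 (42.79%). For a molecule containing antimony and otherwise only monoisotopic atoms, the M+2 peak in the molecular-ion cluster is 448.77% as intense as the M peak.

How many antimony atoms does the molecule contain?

6

With n Sb atoms, P(M+2)/P(M) = C(n,1)·p^(n−1)q / p^n = n·q/p = n · 0.4279/0.5721.
n = 4.4877 × 0.5721/0.4279 = 6.00 ≈ 6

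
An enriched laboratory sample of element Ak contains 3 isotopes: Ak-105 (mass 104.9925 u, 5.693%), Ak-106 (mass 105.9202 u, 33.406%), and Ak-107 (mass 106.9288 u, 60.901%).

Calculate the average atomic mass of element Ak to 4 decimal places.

106.4816 u

Average mass = Σ (abundance × isotope mass) = 0.05693 × 104.9925 + 0.33406 × 105.9202 + 0.60901 × 106.9288
= 5.97722 + 35.38370 + 65.12071 = 106.48163 u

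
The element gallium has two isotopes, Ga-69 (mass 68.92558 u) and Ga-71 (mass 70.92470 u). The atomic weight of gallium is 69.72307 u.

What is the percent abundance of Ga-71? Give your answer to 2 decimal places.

With x = fraction of Ga-69 (so Ga-71 is 1 − x):
68.92558·x + 70.92470·(1 − x) = 69.72307
(68.92558 − 70.92470)·x = 69.72307 − 70.92470
x = -1.20163 / -1.99912 = 0.60108 → 60.11% Ga-69, 39.89% Ga-71.

39.89%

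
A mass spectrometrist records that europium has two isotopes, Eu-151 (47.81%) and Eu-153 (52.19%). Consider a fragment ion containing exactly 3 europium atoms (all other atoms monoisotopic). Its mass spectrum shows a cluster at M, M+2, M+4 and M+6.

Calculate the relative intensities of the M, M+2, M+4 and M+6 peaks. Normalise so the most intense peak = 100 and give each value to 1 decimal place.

28.0 : 91.6 : 100.0 : 36.4

Expanding (0.4781 + 0.5219)^3:
P(M) = 0.4781^3 = 0.109284
P(M+2) = 3 × 0.4781^2 × 0.5219^1 = 0.357887
P(M+4) = 3 × 0.4781^1 × 0.5219^2 = 0.390674
P(M+6) = 0.5219^3 = 0.142155
The M+4 peak is largest (0.390674); scaling to 100 gives 28.0 : 91.6 : 100.0 : 36.4.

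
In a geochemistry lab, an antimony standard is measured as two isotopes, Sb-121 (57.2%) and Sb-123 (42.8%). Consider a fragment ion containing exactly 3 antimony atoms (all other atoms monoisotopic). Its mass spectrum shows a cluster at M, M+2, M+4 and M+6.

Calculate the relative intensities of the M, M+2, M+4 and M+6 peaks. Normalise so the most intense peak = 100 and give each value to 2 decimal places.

The 3 Sb atoms are independent, so intensities follow the terms of (0.572 + 0.428)^3.
P(M) = 0.572^3 = 0.187149
P(M+2) = 3 × 0.572^2 × 0.428^1 = 0.420104
P(M+4) = 3 × 0.572^1 × 0.428^2 = 0.314344
P(M+6) = 0.428^3 = 0.078403
The M+2 peak is largest (0.420104); scaling to 100 gives 44.55 : 100.00 : 74.83 : 18.66.

44.55 : 100.00 : 74.83 : 18.66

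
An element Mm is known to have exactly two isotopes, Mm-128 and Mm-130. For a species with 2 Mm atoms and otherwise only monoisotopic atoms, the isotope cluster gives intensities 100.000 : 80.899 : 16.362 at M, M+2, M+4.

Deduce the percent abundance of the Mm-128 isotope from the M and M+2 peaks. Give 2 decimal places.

If p is the fraction of Mm that is Mm-128, then I(M+2)/I(M) = [C(2,1)·p^1·(1−p)] / p^2 = 2·(1−p)/p = 80.899/100.000 = 0.8090
(1−p)/p = 0.8090/2 = 0.4045  ⇒  p = 1/(1 + 0.4045) = 0.7120
Mm-128: 71.20%, Mm-130: 28.80%.

71.20%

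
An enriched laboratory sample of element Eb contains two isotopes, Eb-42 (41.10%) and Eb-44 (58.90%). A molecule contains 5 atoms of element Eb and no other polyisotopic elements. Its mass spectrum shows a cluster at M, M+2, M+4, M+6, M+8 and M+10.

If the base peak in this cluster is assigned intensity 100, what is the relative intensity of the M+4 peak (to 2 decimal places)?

(0.4110 + 0.5890)^5 gives M 0.0117, M+2 0.0840, M+4 0.2409, M+6 0.3452, M+8 0.2473, M+10 0.0709; the largest is M+6.
P(M+6) = C(5,3) × 0.4110^2 × 0.5890^3 = 10 × 0.168921 × 0.20433647 = 0.345167 (base)
P(M+4) = C(5,2) × 0.4110^3 × 0.5890^2 = 10 × 0.06942653 × 0.346921 = 0.240855
Relative intensity = 0.240855 / 0.345167 × 100 = 69.78

69.78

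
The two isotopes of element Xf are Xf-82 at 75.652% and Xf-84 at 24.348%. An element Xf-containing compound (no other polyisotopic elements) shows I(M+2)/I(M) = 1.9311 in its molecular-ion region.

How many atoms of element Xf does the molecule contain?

6

For n independent Xf atoms, I(M+2)/I(M) = n · (abundance Xf-84) / (abundance Xf-82) = n · 0.24348/0.75652.
n = 1.9311 × 0.75652/0.24348 = 6.00 ≈ 6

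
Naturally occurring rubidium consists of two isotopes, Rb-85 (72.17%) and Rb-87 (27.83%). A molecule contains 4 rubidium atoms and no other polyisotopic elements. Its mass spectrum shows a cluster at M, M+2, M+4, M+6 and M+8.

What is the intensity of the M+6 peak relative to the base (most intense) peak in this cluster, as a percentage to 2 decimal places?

Binomial terms of (0.7217 + 0.2783)^4: M 0.2713, M+2 0.4184, M+4 0.2420, M+6 0.0622, M+8 0.0060 → M+2 is the base peak.
P(M+2) = C(4,1) × 0.7217^3 × 0.2783^1 = 4 × 0.37589809 × 0.2783 = 0.418450 (base)
P(M+6) = C(4,3) × 0.7217^1 × 0.2783^3 = 4 × 0.7217 × 0.02155458 = 0.062224
Relative intensity = 0.062224 / 0.418450 × 100 = 14.87

14.87%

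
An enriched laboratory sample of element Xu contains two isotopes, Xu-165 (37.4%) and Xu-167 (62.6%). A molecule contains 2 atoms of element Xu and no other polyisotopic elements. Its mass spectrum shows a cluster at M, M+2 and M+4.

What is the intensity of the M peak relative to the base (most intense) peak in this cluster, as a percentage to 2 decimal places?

Term probabilities: M 0.1399, M+2 0.4682, M+4 0.3919. Base peak = M+2.
P(M+2) = C(2,1) × 0.374^1 × 0.626^1 = 2 × 0.3740 × 0.6260 = 0.468248 (base)
P(M) = C(2,0) × 0.374^2 × 0.626^0 = 1 × 0.139876 × 1.0000 = 0.139876
Relative intensity = 0.139876 / 0.468248 × 100 = 29.87

29.87%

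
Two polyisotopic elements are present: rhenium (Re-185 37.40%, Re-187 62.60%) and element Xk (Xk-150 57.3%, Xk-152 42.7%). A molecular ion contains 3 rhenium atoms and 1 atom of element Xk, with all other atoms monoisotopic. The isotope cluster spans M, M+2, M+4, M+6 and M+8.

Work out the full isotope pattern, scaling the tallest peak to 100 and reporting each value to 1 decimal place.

Rhenium pattern (n=3): 0.05231362 : 0.26268713 : 0.43968487 : 0.24531438
Element Xk pattern (n=1): 0.5730 : 0.4270
Convolve the two distributions (both contribute in 2-u steps):
  M: 0.05231362×0.5730 = 0.029976
  M+2: 0.05231362×0.4270 + 0.26268713×0.5730 = 0.172858
  M+4: 0.26268713×0.4270 + 0.43968487×0.5730 = 0.364107
  M+6: 0.43968487×0.4270 + 0.24531438×0.5730 = 0.328311
  M+8: 0.24531438×0.4270 = 0.104749
Scale to base peak (0.364107) = 100: 8.2 : 47.5 : 100.0 : 90.2 : 28.8

8.2 : 47.5 : 100.0 : 90.2 : 28.8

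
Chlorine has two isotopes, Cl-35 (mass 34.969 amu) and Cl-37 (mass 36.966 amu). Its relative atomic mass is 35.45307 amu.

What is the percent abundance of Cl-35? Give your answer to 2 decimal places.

Writing the weighted mean with unknown fraction x of Cl-35:
34.969·x + 36.966·(1 − x) = 35.45307
(34.969 − 36.966)·x = 35.45307 − 36.966
x = -1.51293 / -1.997 = 0.75760 → 75.76% Cl-35, 24.24% Cl-37.

75.76%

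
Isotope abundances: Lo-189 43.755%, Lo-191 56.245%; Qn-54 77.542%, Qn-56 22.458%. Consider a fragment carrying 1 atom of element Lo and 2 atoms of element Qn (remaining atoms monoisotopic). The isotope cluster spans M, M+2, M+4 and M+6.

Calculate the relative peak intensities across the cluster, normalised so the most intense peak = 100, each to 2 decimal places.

Element Lo pattern (n=1): 0.43755 : 0.56245
Element Qn pattern (n=2): 0.60127618 : 0.34828765 : 0.05043618
Convolve the two distributions (both contribute in 2-u steps):
  M: 0.43755×0.60127618 = 0.263088
  M+2: 0.43755×0.34828765 + 0.56245×0.60127618 = 0.490581
  M+4: 0.43755×0.05043618 + 0.56245×0.34828765 = 0.217963
  M+6: 0.56245×0.05043618 = 0.028368
Scale to base peak (0.490581) = 100: 53.63 : 100.00 : 44.43 : 5.78

53.63 : 100.00 : 44.43 : 5.78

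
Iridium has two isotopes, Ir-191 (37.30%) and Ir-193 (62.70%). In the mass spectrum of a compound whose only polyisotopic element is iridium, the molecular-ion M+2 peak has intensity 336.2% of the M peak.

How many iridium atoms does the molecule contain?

2

For n independent Ir atoms, I(M+2)/I(M) = n · (abundance Ir-193) / (abundance Ir-191) = n · 0.6270/0.3730.
n = 3.362 × 0.3730/0.6270 = 2.00 ≈ 2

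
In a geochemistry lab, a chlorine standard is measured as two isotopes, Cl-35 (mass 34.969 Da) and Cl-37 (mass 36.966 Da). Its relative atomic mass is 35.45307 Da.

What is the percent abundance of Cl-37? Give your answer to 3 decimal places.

24.240%

Let x be the fractional abundance of Cl-35; then Cl-37 has abundance 1 − x.
34.969·x + 36.966·(1 − x) = 35.45307
(34.969 − 36.966)·x = 35.45307 − 36.966
x = -1.51293 / -1.997 = 0.75760 → 75.760% Cl-35, 24.240% Cl-37.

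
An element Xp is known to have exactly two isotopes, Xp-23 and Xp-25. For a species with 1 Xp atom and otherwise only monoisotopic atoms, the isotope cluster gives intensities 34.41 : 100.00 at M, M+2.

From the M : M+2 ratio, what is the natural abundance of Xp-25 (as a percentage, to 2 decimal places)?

Write p for the Xp-23 fraction. I(M+2)/I(M) = [C(1,1)·p^0·(1−p)] / p^1 = 1·(1−p)/p = 100.00/34.41 = 2.9061
(1−p)/p = 2.9061/1 = 2.9061  ⇒  p = 1/(1 + 2.9061) = 0.2560
Xp-23: 25.60%, Xp-25: 74.40%.

74.40%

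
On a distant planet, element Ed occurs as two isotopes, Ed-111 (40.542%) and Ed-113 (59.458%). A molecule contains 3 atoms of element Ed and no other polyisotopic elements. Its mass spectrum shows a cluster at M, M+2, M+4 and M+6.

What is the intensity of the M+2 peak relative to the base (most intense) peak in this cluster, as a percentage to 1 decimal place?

(0.40542 + 0.59458)^3 gives M 0.0666, M+2 0.2932, M+4 0.4300, M+6 0.2102; the largest is M+4.
P(M+4) = C(3,2) × 0.40542^1 × 0.59458^2 = 3 × 0.40542 × 0.35352538 = 0.429979 (base)
P(M+2) = C(3,1) × 0.40542^2 × 0.59458^1 = 3 × 0.16436538 × 0.59458 = 0.293185
Relative intensity = 0.293185 / 0.429979 × 100 = 68.2

68.2%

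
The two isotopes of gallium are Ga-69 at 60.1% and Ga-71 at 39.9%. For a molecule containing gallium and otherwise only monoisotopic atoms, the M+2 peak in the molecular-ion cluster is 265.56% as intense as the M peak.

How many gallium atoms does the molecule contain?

4

For n independent Ga atoms, I(M+2)/I(M) = n · (abundance Ga-71) / (abundance Ga-69) = n · 0.399/0.601.
n = 2.6556 × 0.601/0.399 = 4.00 ≈ 4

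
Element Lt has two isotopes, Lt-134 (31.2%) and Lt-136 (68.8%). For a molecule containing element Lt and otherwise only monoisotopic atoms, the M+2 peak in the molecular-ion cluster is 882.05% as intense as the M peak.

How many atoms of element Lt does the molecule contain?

4

The M+2/M ratio from n Lt atoms is n · q/p = n · 0.688/0.312.
n = 8.8205 × 0.312/0.688 = 4.00 ≈ 4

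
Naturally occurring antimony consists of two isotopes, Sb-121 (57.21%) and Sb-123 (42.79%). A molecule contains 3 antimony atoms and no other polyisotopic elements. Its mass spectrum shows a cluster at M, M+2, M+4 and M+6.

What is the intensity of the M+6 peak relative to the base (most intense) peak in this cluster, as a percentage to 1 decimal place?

18.6%

Term probabilities: M 0.1872, M+2 0.4202, M+4 0.3143, M+6 0.0783. Base peak = M+2.
P(M+2) = C(3,1) × 0.5721^2 × 0.4279^1 = 3 × 0.32729841 × 0.4279 = 0.420153 (base)
P(M+6) = C(3,3) × 0.5721^0 × 0.4279^3 = 1 × 1.0000 × 0.07834781 = 0.078348
Relative intensity = 0.078348 / 0.420153 × 100 = 18.6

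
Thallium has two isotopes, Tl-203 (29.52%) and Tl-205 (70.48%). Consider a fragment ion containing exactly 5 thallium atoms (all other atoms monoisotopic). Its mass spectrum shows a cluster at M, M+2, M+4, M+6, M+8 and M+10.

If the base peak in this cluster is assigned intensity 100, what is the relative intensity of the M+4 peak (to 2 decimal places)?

35.09

Binomial terms of (0.2952 + 0.7048)^5: M 0.0022, M+2 0.0268, M+4 0.1278, M+6 0.3051, M+8 0.3642, M+10 0.1739 → M+8 is the base peak.
P(M+8) = C(5,4) × 0.2952^1 × 0.7048^4 = 5 × 0.2952 × 0.24675365 = 0.364208 (base)
P(M+4) = C(5,2) × 0.2952^3 × 0.7048^2 = 10 × 0.02572463 × 0.49674304 = 0.127785
Relative intensity = 0.127785 / 0.364208 × 100 = 35.09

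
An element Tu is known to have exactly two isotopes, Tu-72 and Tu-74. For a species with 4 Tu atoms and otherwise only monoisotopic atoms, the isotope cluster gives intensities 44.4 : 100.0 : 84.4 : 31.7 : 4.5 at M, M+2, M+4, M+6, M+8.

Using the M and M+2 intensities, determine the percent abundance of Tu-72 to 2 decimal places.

Write p for the Tu-72 fraction. I(M+2)/I(M) = [C(4,1)·p^3·(1−p)] / p^4 = 4·(1−p)/p = 100.0/44.4 = 2.2523
(1−p)/p = 2.2523/4 = 0.5631  ⇒  p = 1/(1 + 0.5631) = 0.6398
Tu-72: 63.98%, Tu-74: 36.02%.

63.98%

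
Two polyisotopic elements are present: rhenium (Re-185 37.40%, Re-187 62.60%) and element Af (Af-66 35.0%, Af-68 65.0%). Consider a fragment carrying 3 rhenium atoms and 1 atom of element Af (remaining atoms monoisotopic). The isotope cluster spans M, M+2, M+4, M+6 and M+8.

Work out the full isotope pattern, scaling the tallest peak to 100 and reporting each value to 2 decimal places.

4.93 : 33.89 : 87.35 : 100.00 : 42.90

Rhenium pattern (n=3): 0.05231362 : 0.26268713 : 0.43968487 : 0.24531438
Element Af pattern (n=1): 0.3500 : 0.6500
Convolve the two distributions (both contribute in 2-u steps):
  M: 0.05231362×0.3500 = 0.018310
  M+2: 0.05231362×0.6500 + 0.26268713×0.3500 = 0.125944
  M+4: 0.26268713×0.6500 + 0.43968487×0.3500 = 0.324636
  M+6: 0.43968487×0.6500 + 0.24531438×0.3500 = 0.371655
  M+8: 0.24531438×0.6500 = 0.159454
Scale to base peak (0.371655) = 100: 4.93 : 33.89 : 87.35 : 100.00 : 42.90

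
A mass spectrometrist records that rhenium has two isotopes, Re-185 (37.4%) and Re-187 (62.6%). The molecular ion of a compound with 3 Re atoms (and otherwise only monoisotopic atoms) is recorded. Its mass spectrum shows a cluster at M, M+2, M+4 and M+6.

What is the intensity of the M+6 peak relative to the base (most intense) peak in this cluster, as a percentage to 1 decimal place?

(0.374 + 0.626)^3 gives M 0.0523, M+2 0.2627, M+4 0.4397, M+6 0.2453; the largest is M+4.
P(M+4) = C(3,2) × 0.374^1 × 0.626^2 = 3 × 0.3740 × 0.391876 = 0.439685 (base)
P(M+6) = C(3,3) × 0.374^0 × 0.626^3 = 1 × 1.0000 × 0.24531438 = 0.245314
Relative intensity = 0.245314 / 0.439685 × 100 = 55.8

55.8%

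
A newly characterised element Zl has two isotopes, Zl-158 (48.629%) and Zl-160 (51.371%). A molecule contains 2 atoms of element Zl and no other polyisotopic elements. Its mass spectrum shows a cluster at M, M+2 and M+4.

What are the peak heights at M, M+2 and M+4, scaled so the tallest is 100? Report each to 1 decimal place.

47.3 : 100.0 : 52.8

The 2 Zl atoms are independent, so intensities follow the terms of (0.48629 + 0.51371)^2.
P(M) = 0.48629^2 = 0.236478
P(M+2) = 2 × 0.48629^1 × 0.51371^1 = 0.499624
P(M+4) = 0.51371^2 = 0.263898
The M+2 peak is largest (0.499624); scaling to 100 gives 47.3 : 100.0 : 52.8.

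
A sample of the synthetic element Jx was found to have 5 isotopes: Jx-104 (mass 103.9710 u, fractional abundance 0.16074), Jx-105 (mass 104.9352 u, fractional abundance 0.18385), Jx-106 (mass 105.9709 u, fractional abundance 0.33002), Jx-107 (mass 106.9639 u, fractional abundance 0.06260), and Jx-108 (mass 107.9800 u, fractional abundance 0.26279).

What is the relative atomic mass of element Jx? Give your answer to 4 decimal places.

Ar = Σ fᵢ·mᵢ = 0.16074 × 103.9710 + 0.18385 × 104.9352 + 0.33002 × 105.9709 + 0.06260 × 106.9639 + 0.26279 × 107.9800
= 16.71230 + 19.29234 + 34.97252 + 6.69594 + 28.37606 = 106.04916 u

106.0492 u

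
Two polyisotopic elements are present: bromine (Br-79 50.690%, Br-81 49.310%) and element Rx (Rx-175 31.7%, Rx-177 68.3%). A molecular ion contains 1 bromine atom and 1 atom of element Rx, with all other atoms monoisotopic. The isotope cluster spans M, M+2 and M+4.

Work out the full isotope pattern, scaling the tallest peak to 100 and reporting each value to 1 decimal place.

Bromine pattern (n=1): 0.5069 : 0.4931
Element Rx pattern (n=1): 0.3170 : 0.6830
Convolve the two distributions (both contribute in 2-u steps):
  M: 0.5069×0.3170 = 0.160687
  M+2: 0.5069×0.6830 + 0.4931×0.3170 = 0.502525
  M+4: 0.4931×0.6830 = 0.336787
Scale to base peak (0.502525) = 100: 32.0 : 100.0 : 67.0

32.0 : 100.0 : 67.0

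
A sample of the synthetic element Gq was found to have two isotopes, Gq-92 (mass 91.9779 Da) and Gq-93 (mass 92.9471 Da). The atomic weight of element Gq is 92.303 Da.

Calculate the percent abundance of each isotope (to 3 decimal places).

Gq-92: 66.457%, Gq-93: 33.543%

Writing the weighted mean with unknown fraction x of Gq-92:
91.9779·x + 92.9471·(1 − x) = 92.303
(91.9779 − 92.9471)·x = 92.303 − 92.9471
x = -0.6441 / -0.9692 = 0.66457 → 66.457% Gq-92, 33.543% Gq-93.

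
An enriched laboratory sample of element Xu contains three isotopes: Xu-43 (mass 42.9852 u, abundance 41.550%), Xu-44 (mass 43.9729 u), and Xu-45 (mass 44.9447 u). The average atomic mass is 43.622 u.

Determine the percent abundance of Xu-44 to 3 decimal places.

Let x and y be the fractions of Xu-44 and Xu-45. Then x + y = 1 − 0.41550 = 0.58450 and 43.9729x + 44.9447y = 43.622 − 0.41550×42.9852 = 25.7616494.
Substituting: 43.9729x + 44.9447(0.58450 − x) = 25.7616494
(43.9729 − 44.9447)x = -0.50852775  ⇒  x = 0.52328, y = 0.06122
Xu-44: 52.328%, Xu-45: 6.122%.

52.328%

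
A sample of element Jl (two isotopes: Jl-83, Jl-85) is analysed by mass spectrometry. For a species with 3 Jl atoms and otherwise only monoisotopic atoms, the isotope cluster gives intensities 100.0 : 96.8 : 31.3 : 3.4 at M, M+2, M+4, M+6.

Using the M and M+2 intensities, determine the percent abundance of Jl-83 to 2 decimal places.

75.60%

Let p = fractional abundance of Jl-83. I(M+2)/I(M) = [C(3,1)·p^2·(1−p)] / p^3 = 3·(1−p)/p = 96.8/100.0 = 0.9680
(1−p)/p = 0.9680/3 = 0.3227  ⇒  p = 1/(1 + 0.3227) = 0.7560
Jl-83: 75.60%, Jl-85: 24.40%.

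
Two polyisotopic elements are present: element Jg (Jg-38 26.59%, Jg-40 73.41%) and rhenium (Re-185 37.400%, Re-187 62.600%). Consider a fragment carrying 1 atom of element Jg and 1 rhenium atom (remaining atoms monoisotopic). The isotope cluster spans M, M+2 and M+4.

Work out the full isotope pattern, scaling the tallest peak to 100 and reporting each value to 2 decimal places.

Element Jg pattern (n=1): 0.2659 : 0.7341
Rhenium pattern (n=1): 0.3740 : 0.6260
Convolve the two distributions (both contribute in 2-u steps):
  M: 0.2659×0.3740 = 0.099447
  M+2: 0.2659×0.6260 + 0.7341×0.3740 = 0.441007
  M+4: 0.7341×0.6260 = 0.459547
Scale to base peak (0.459547) = 100: 21.64 : 95.97 : 100.00

21.64 : 95.97 : 100.00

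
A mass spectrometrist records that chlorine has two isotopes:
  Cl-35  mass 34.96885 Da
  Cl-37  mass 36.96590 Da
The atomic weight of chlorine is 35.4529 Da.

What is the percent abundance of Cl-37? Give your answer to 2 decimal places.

24.24%

Let x be the fractional abundance of Cl-35; then Cl-37 has abundance 1 − x.
34.96885·x + 36.96590·(1 − x) = 35.4529
(34.96885 − 36.96590)·x = 35.4529 − 36.96590
x = -1.51300 / -1.99705 = 0.75762 → 75.76% Cl-35, 24.24% Cl-37.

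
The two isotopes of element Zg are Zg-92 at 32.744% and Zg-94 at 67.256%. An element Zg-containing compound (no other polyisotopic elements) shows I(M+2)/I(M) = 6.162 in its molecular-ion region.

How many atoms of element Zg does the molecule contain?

3

For n independent Zg atoms, I(M+2)/I(M) = n · (abundance Zg-94) / (abundance Zg-92) = n · 0.67256/0.32744.
n = 6.162 × 0.32744/0.67256 = 3.00 ≈ 3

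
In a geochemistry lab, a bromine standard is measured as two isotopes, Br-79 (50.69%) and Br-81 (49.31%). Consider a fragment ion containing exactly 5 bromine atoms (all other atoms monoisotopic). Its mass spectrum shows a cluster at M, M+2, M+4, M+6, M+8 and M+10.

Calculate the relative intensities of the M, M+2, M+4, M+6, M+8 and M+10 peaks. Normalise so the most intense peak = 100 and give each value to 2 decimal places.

10.57 : 51.40 : 100.00 : 97.28 : 47.31 : 9.21

The 5 Br atoms are independent, so intensities follow the terms of (0.5069 + 0.4931)^5.
P(M) = 0.5069^5 = 0.033467
P(M+2) = 5 × 0.5069^4 × 0.4931^1 = 0.162777
P(M+4) = 10 × 0.5069^3 × 0.4931^2 = 0.316692
P(M+6) = 10 × 0.5069^2 × 0.4931^3 = 0.308070
P(M+8) = 5 × 0.5069^1 × 0.4931^4 = 0.149842
P(M+10) = 0.4931^5 = 0.029152
The M+4 peak is largest (0.316692); scaling to 100 gives 10.57 : 51.40 : 100.00 : 97.28 : 47.31 : 9.21.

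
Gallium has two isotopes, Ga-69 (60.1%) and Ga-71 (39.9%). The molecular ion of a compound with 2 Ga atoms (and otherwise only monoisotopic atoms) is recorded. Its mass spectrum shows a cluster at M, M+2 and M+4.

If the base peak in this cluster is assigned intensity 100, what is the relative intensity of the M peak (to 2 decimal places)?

75.31

(0.601 + 0.399)^2 gives M 0.3612, M+2 0.4796, M+4 0.1592; the largest is M+2.
P(M+2) = C(2,1) × 0.601^1 × 0.399^1 = 2 × 0.6010 × 0.3990 = 0.479598 (base)
P(M) = C(2,0) × 0.601^2 × 0.399^0 = 1 × 0.361201 × 1.0000 = 0.361201
Relative intensity = 0.361201 / 0.479598 × 100 = 75.31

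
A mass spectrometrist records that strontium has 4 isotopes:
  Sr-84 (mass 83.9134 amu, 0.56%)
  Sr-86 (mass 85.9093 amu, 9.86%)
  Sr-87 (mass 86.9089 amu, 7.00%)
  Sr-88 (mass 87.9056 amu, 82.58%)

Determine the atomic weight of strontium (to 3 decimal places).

Average mass = Σ (abundance × isotope mass) = 0.0056 × 83.9134 + 0.0986 × 85.9093 + 0.0700 × 86.9089 + 0.8258 × 87.9056
= 0.46992 + 8.47066 + 6.08362 + 72.59244 = 87.61664 amu

87.617 amu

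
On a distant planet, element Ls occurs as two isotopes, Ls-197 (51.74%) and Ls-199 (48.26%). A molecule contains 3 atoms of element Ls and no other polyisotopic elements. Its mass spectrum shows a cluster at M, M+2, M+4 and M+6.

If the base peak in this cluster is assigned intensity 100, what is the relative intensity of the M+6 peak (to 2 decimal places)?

29.00

Term probabilities: M 0.1385, M+2 0.3876, M+4 0.3615, M+6 0.1124. Base peak = M+2.
P(M+2) = C(3,1) × 0.5174^2 × 0.4826^1 = 3 × 0.26770276 × 0.4826 = 0.387580 (base)
P(M+6) = C(3,3) × 0.5174^0 × 0.4826^3 = 1 × 1.0000 × 0.11239887 = 0.112399
Relative intensity = 0.112399 / 0.387580 × 100 = 29.00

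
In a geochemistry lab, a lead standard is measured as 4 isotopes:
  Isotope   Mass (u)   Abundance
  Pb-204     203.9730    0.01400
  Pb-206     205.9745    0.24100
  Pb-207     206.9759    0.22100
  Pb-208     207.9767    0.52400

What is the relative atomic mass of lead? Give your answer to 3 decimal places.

The abundance-weighted mean is 0.01400 × 203.9730 + 0.24100 × 205.9745 + 0.22100 × 206.9759 + 0.52400 × 207.9767
= 2.85562 + 49.63985 + 45.74167 + 108.97979 = 207.21693 u

207.217 u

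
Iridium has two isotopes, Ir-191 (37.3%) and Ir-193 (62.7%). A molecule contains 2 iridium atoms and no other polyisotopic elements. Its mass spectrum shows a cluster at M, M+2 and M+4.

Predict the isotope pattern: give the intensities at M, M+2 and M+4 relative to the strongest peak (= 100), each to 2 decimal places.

Expanding (0.373 + 0.627)^2:
P(M) = 0.373^2 = 0.139129
P(M+2) = 2 × 0.373^1 × 0.627^1 = 0.467742
P(M+4) = 0.627^2 = 0.393129
The M+2 peak is largest (0.467742); scaling to 100 gives 29.74 : 100.00 : 84.05.

29.74 : 100.00 : 84.05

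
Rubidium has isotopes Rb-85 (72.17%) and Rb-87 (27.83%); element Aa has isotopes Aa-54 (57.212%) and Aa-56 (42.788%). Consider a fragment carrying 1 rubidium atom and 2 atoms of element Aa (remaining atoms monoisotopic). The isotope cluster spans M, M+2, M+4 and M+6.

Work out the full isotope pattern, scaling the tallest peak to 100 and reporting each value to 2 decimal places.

53.15 : 100.00 : 60.39 : 11.46

Rubidium pattern (n=1): 0.7217 : 0.2783
Element Aa pattern (n=2): 0.32732129 : 0.48959741 : 0.18308129
Convolve the two distributions (both contribute in 2-u steps):
  M: 0.7217×0.32732129 = 0.236228
  M+2: 0.7217×0.48959741 + 0.2783×0.32732129 = 0.444436
  M+4: 0.7217×0.18308129 + 0.2783×0.48959741 = 0.268385
  M+6: 0.2783×0.18308129 = 0.050952
Scale to base peak (0.444436) = 100: 53.15 : 100.00 : 60.39 : 11.46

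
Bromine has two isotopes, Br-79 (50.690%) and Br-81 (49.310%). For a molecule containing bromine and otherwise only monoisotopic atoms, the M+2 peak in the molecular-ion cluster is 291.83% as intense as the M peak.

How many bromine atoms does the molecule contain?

With n Br atoms, P(M+2)/P(M) = C(n,1)·p^(n−1)q / p^n = n·q/p = n · 0.49310/0.50690.
n = 2.9183 × 0.50690/0.49310 = 3.00 ≈ 3

3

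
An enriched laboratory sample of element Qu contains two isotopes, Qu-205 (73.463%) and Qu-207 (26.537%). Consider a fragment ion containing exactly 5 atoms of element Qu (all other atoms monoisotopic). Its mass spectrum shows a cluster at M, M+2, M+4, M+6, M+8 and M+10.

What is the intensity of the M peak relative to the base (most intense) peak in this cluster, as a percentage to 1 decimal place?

55.4%

(0.73463 + 0.26537)^5 gives M 0.2140, M+2 0.3865, M+4 0.2792, M+6 0.1009, M+8 0.0182, M+10 0.0013; the largest is M+2.
P(M+2) = C(5,1) × 0.73463^4 × 0.26537^1 = 5 × 0.29125584 × 0.26537 = 0.386453 (base)
P(M) = C(5,0) × 0.73463^5 × 0.26537^0 = 1 × 0.21396528 × 1.0000 = 0.213965
Relative intensity = 0.213965 / 0.386453 × 100 = 55.4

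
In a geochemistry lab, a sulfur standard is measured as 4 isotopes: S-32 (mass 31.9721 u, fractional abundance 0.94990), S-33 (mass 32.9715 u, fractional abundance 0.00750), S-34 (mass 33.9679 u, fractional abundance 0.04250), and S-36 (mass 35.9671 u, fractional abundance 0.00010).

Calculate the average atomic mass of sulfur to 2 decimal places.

The abundance-weighted mean is 0.94990 × 31.9721 + 0.00750 × 32.9715 + 0.04250 × 33.9679 + 0.00010 × 35.9671
= 30.37030 + 0.24729 + 1.44364 + 0.00360 = 32.06483 u

32.06 u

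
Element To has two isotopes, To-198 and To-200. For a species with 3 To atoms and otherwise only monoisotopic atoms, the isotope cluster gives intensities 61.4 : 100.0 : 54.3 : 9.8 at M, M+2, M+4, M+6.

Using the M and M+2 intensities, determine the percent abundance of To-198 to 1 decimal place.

Write p for the To-198 fraction. I(M+2)/I(M) = [C(3,1)·p^2·(1−p)] / p^3 = 3·(1−p)/p = 100.0/61.4 = 1.6287
(1−p)/p = 1.6287/3 = 0.5429  ⇒  p = 1/(1 + 0.5429) = 0.6481
To-198: 64.8%, To-200: 35.2%.

64.8%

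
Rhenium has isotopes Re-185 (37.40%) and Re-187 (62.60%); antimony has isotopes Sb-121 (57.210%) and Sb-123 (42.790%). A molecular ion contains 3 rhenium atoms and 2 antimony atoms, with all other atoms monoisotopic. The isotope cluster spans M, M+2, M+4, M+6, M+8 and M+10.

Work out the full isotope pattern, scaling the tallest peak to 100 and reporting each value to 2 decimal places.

4.98 : 32.47 : 82.09 : 100.00 : 58.38 : 13.07

Rhenium pattern (n=3): 0.05231362 : 0.26268713 : 0.43968487 : 0.24531438
Antimony pattern (n=2): 0.32729841 : 0.48960318 : 0.18309841
Convolve the two distributions (both contribute in 2-u steps):
  M: 0.05231362×0.32729841 = 0.017122
  M+2: 0.05231362×0.48960318 + 0.26268713×0.32729841 = 0.111590
  M+4: 0.05231362×0.18309841 + 0.26268713×0.48960318 + 0.43968487×0.32729841 = 0.282099
  M+6: 0.26268713×0.18309841 + 0.43968487×0.48960318 + 0.24531438×0.32729841 = 0.343660
  M+8: 0.43968487×0.18309841 + 0.24531438×0.48960318 = 0.200612
  M+10: 0.24531438×0.18309841 = 0.044917
Scale to base peak (0.343660) = 100: 4.98 : 32.47 : 82.09 : 100.00 : 58.38 : 13.07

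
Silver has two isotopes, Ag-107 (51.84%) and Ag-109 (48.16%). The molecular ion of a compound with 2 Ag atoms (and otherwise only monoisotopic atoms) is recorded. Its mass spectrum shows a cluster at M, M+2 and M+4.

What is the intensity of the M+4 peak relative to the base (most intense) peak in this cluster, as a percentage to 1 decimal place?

46.5%

Term probabilities: M 0.2687, M+2 0.4993, M+4 0.2319. Base peak = M+2.
P(M+2) = C(2,1) × 0.5184^1 × 0.4816^1 = 2 × 0.5184 × 0.4816 = 0.499323 (base)
P(M+4) = C(2,2) × 0.5184^0 × 0.4816^2 = 1 × 1.0000 × 0.23193856 = 0.231939
Relative intensity = 0.231939 / 0.499323 × 100 = 46.5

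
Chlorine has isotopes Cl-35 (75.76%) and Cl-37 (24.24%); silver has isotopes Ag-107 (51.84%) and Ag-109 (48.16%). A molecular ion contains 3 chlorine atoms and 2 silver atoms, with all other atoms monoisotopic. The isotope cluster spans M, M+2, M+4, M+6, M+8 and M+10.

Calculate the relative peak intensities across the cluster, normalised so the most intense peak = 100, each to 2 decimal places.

Chlorine pattern (n=3): 0.4348304 : 0.41738208 : 0.13354464 : 0.01424288
Silver pattern (n=2): 0.26873856 : 0.49932288 : 0.23193856
Convolve the two distributions (both contribute in 2-u steps):
  M: 0.4348304×0.26873856 = 0.116856
  M+2: 0.4348304×0.49932288 + 0.41738208×0.26873856 = 0.329287
  M+4: 0.4348304×0.23193856 + 0.41738208×0.49932288 + 0.13354464×0.26873856 = 0.345151
  M+6: 0.41738208×0.23193856 + 0.13354464×0.49932288 + 0.01424288×0.26873856 = 0.167317
  M+8: 0.13354464×0.23193856 + 0.01424288×0.49932288 = 0.038086
  M+10: 0.01424288×0.23193856 = 0.003303
Scale to base peak (0.345151) = 100: 33.86 : 95.40 : 100.00 : 48.48 : 11.03 : 0.96

33.86 : 95.40 : 100.00 : 48.48 : 11.03 : 0.96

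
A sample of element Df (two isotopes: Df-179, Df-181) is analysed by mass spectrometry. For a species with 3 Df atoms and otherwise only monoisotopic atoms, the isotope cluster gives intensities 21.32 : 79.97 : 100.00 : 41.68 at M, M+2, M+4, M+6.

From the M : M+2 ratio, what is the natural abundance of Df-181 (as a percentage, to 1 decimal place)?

Write p for the Df-179 fraction. I(M+2)/I(M) = [C(3,1)·p^2·(1−p)] / p^3 = 3·(1−p)/p = 79.97/21.32 = 3.7509
(1−p)/p = 3.7509/3 = 1.2503  ⇒  p = 1/(1 + 1.2503) = 0.4444
Df-179: 44.4%, Df-181: 55.6%.

55.6%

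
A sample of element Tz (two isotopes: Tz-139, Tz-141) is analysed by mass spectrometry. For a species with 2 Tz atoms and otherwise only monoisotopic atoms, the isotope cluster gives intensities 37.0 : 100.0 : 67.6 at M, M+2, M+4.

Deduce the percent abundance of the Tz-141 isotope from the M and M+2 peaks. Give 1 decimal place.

57.5%

Write p for the Tz-139 fraction. I(M+2)/I(M) = [C(2,1)·p^1·(1−p)] / p^2 = 2·(1−p)/p = 100.0/37.0 = 2.7027
(1−p)/p = 2.7027/2 = 1.3514  ⇒  p = 1/(1 + 1.3514) = 0.4253
Tz-139: 42.5%, Tz-141: 57.5%.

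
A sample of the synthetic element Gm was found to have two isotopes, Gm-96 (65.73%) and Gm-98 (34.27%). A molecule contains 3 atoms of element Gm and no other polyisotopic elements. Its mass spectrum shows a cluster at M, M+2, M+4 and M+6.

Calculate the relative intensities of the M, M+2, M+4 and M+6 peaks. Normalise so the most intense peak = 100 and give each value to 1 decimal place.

63.9 : 100.0 : 52.1 : 9.1

Each Gm atom is independently Gm-96 (p = 0.6573) or Gm-98 (q = 0.3427); the cluster is the binomial expansion (p + q)^3.
P(M) = 0.6573^3 = 0.283982
P(M+2) = 3 × 0.6573^2 × 0.3427^1 = 0.444184
P(M+4) = 3 × 0.6573^1 × 0.3427^2 = 0.231586
P(M+6) = 0.3427^3 = 0.040248
The M+2 peak is largest (0.444184); scaling to 100 gives 63.9 : 100.0 : 52.1 : 9.1.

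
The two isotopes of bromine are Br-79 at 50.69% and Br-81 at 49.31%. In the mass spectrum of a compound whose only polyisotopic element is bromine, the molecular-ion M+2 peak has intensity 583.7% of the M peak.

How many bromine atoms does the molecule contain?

6

The M+2/M ratio from n Br atoms is n · q/p = n · 0.4931/0.5069.
n = 5.837 × 0.5069/0.4931 = 6.00 ≈ 6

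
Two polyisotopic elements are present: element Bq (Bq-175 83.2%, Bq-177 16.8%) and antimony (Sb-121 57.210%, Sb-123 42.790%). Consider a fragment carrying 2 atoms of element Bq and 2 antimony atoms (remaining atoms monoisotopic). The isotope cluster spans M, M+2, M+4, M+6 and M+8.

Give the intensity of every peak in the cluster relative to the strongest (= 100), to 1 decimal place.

52.6 : 100.0 : 63.4 : 15.1 : 1.2

Element Bq pattern (n=2): 0.692224 : 0.279552 : 0.028224
Antimony pattern (n=2): 0.32729841 : 0.48960318 : 0.18309841
Convolve the two distributions (both contribute in 2-u steps):
  M: 0.692224×0.32729841 = 0.226564
  M+2: 0.692224×0.48960318 + 0.279552×0.32729841 = 0.430412
  M+4: 0.692224×0.18309841 + 0.279552×0.48960318 + 0.028224×0.32729841 = 0.272852
  M+6: 0.279552×0.18309841 + 0.028224×0.48960318 = 0.065004
  M+8: 0.028224×0.18309841 = 0.005168
Scale to base peak (0.430412) = 100: 52.6 : 100.0 : 63.4 : 15.1 : 1.2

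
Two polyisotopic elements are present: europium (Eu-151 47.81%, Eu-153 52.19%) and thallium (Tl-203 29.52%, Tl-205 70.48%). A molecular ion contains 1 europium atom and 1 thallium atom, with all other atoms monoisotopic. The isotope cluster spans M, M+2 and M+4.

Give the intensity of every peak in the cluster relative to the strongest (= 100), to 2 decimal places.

Europium pattern (n=1): 0.4781 : 0.5219
Thallium pattern (n=1): 0.2952 : 0.7048
Convolve the two distributions (both contribute in 2-u steps):
  M: 0.4781×0.2952 = 0.141135
  M+2: 0.4781×0.7048 + 0.5219×0.2952 = 0.491030
  M+4: 0.5219×0.7048 = 0.367835
Scale to base peak (0.491030) = 100: 28.74 : 100.00 : 74.91

28.74 : 100.00 : 74.91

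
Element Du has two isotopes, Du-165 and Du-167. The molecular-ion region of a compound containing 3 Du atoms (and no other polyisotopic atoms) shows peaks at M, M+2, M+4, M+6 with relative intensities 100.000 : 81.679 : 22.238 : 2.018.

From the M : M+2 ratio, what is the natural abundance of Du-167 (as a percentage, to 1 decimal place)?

21.4%

Write p for the Du-165 fraction. I(M+2)/I(M) = [C(3,1)·p^2·(1−p)] / p^3 = 3·(1−p)/p = 81.679/100.000 = 0.8168
(1−p)/p = 0.8168/3 = 0.2723  ⇒  p = 1/(1 + 0.2723) = 0.7860
Du-165: 78.6%, Du-167: 21.4%.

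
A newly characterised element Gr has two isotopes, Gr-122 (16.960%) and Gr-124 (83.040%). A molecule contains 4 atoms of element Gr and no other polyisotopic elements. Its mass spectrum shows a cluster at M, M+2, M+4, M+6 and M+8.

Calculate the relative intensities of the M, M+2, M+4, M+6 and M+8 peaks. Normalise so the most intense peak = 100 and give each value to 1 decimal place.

0.2 : 3.4 : 25.0 : 81.7 : 100.0

Each Gr atom is independently Gr-122 (p = 0.16960) or Gr-124 (q = 0.83040); the cluster is the binomial expansion (p + q)^4.
P(M) = 0.16960^4 = 0.000827
P(M+2) = 4 × 0.16960^3 × 0.83040^1 = 0.016204
P(M+4) = 6 × 0.16960^2 × 0.83040^2 = 0.119008
P(M+6) = 4 × 0.16960^1 × 0.83040^3 = 0.388461
P(M+8) = 0.83040^4 = 0.475499
The M+8 peak is largest (0.475499); scaling to 100 gives 0.2 : 3.4 : 25.0 : 81.7 : 100.0.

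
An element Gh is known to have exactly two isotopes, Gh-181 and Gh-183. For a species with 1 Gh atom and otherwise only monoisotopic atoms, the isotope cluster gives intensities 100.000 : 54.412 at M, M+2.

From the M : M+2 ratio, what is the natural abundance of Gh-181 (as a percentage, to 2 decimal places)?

64.76%

Write p for the Gh-181 fraction. I(M+2)/I(M) = [C(1,1)·p^0·(1−p)] / p^1 = 1·(1−p)/p = 54.412/100.000 = 0.5441
(1−p)/p = 0.5441/1 = 0.5441  ⇒  p = 1/(1 + 0.5441) = 0.6476
Gh-181: 64.76%, Gh-183: 35.24%.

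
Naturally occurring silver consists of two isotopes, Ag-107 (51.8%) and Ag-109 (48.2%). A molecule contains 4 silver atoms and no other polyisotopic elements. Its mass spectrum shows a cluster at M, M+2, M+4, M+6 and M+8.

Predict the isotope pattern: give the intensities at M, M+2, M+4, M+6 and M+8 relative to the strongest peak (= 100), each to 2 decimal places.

Each Ag atom is independently Ag-107 (p = 0.518) or Ag-109 (q = 0.482); the cluster is the binomial expansion (p + q)^4.
P(M) = 0.518^4 = 0.071998
P(M+2) = 4 × 0.518^3 × 0.482^1 = 0.267976
P(M+4) = 6 × 0.518^2 × 0.482^2 = 0.374029
P(M+6) = 4 × 0.518^1 × 0.482^3 = 0.232023
P(M+8) = 0.482^4 = 0.053974
The M+4 peak is largest (0.374029); scaling to 100 gives 19.25 : 71.65 : 100.00 : 62.03 : 14.43.

19.25 : 71.65 : 100.00 : 62.03 : 14.43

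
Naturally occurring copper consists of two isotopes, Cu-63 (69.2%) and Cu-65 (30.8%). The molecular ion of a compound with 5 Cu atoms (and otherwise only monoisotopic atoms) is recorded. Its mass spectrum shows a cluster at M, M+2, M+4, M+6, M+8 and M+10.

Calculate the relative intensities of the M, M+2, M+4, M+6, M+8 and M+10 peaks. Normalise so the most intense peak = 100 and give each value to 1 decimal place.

Expanding (0.692 + 0.308)^5:
P(M) = 0.692^5 = 0.158683
P(M+2) = 5 × 0.692^4 × 0.308^1 = 0.353139
P(M+4) = 10 × 0.692^3 × 0.308^2 = 0.314355
P(M+6) = 10 × 0.692^2 × 0.308^3 = 0.139915
P(M+8) = 5 × 0.692^1 × 0.308^4 = 0.031137
P(M+10) = 0.308^5 = 0.002772
The M+2 peak is largest (0.353139); scaling to 100 gives 44.9 : 100.0 : 89.0 : 39.6 : 8.8 : 0.8.

44.9 : 100.0 : 89.0 : 39.6 : 8.8 : 0.8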